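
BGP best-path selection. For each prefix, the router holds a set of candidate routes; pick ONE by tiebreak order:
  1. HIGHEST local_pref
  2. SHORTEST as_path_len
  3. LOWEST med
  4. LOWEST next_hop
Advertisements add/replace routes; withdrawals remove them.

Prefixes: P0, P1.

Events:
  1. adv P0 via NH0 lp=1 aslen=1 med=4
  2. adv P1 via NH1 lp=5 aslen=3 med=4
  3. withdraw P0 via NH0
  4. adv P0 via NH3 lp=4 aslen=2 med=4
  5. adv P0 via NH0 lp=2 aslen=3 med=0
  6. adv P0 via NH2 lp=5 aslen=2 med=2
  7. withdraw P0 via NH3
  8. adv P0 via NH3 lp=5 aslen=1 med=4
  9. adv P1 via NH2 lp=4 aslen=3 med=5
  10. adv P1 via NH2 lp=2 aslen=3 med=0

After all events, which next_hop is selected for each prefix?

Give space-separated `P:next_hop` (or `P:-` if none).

Op 1: best P0=NH0 P1=-
Op 2: best P0=NH0 P1=NH1
Op 3: best P0=- P1=NH1
Op 4: best P0=NH3 P1=NH1
Op 5: best P0=NH3 P1=NH1
Op 6: best P0=NH2 P1=NH1
Op 7: best P0=NH2 P1=NH1
Op 8: best P0=NH3 P1=NH1
Op 9: best P0=NH3 P1=NH1
Op 10: best P0=NH3 P1=NH1

Answer: P0:NH3 P1:NH1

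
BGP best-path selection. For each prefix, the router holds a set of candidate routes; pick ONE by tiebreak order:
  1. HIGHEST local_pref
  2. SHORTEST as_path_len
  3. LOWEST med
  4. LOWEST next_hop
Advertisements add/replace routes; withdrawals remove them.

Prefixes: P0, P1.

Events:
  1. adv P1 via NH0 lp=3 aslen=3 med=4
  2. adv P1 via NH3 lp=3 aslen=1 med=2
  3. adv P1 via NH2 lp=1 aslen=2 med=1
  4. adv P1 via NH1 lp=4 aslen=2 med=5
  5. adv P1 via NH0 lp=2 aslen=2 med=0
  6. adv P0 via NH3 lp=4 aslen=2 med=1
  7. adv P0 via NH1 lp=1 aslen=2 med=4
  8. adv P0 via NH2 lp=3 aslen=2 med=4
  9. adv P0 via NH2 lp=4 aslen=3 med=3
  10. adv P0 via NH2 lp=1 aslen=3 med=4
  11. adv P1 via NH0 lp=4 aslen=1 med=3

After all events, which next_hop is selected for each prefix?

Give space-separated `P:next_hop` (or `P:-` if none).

Op 1: best P0=- P1=NH0
Op 2: best P0=- P1=NH3
Op 3: best P0=- P1=NH3
Op 4: best P0=- P1=NH1
Op 5: best P0=- P1=NH1
Op 6: best P0=NH3 P1=NH1
Op 7: best P0=NH3 P1=NH1
Op 8: best P0=NH3 P1=NH1
Op 9: best P0=NH3 P1=NH1
Op 10: best P0=NH3 P1=NH1
Op 11: best P0=NH3 P1=NH0

Answer: P0:NH3 P1:NH0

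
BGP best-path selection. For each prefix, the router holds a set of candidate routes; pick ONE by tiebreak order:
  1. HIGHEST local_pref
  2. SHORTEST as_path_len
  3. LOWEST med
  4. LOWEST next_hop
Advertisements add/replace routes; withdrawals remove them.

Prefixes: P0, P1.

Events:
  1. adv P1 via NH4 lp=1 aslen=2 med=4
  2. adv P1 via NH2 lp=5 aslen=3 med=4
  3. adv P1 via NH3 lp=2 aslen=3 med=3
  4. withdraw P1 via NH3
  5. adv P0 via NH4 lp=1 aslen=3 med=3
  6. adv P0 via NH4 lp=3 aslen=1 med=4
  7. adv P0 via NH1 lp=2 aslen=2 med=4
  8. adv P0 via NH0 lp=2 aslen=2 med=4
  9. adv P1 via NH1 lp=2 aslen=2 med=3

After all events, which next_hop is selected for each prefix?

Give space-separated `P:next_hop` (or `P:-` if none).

Answer: P0:NH4 P1:NH2

Derivation:
Op 1: best P0=- P1=NH4
Op 2: best P0=- P1=NH2
Op 3: best P0=- P1=NH2
Op 4: best P0=- P1=NH2
Op 5: best P0=NH4 P1=NH2
Op 6: best P0=NH4 P1=NH2
Op 7: best P0=NH4 P1=NH2
Op 8: best P0=NH4 P1=NH2
Op 9: best P0=NH4 P1=NH2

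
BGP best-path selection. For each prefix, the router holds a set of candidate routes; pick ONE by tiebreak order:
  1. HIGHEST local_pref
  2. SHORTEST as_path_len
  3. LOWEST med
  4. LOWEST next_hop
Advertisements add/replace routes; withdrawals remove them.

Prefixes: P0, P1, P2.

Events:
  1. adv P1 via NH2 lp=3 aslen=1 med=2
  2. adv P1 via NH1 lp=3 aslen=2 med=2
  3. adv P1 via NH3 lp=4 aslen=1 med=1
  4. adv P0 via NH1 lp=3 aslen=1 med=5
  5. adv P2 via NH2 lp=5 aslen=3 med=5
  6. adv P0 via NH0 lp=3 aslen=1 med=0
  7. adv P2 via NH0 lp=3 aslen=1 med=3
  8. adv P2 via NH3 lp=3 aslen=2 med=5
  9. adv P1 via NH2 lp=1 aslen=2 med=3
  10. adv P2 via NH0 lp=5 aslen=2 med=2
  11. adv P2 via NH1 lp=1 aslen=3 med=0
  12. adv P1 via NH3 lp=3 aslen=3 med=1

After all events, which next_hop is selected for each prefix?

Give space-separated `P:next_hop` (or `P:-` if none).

Op 1: best P0=- P1=NH2 P2=-
Op 2: best P0=- P1=NH2 P2=-
Op 3: best P0=- P1=NH3 P2=-
Op 4: best P0=NH1 P1=NH3 P2=-
Op 5: best P0=NH1 P1=NH3 P2=NH2
Op 6: best P0=NH0 P1=NH3 P2=NH2
Op 7: best P0=NH0 P1=NH3 P2=NH2
Op 8: best P0=NH0 P1=NH3 P2=NH2
Op 9: best P0=NH0 P1=NH3 P2=NH2
Op 10: best P0=NH0 P1=NH3 P2=NH0
Op 11: best P0=NH0 P1=NH3 P2=NH0
Op 12: best P0=NH0 P1=NH1 P2=NH0

Answer: P0:NH0 P1:NH1 P2:NH0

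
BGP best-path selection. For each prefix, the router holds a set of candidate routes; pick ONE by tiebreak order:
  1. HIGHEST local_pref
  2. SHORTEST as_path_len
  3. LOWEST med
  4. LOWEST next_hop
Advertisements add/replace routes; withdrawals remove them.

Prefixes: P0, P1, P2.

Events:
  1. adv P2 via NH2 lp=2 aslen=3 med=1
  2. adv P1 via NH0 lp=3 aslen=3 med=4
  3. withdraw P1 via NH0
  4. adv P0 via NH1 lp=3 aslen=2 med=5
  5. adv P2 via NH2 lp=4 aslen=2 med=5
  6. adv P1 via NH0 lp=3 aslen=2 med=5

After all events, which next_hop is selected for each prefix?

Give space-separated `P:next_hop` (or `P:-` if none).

Op 1: best P0=- P1=- P2=NH2
Op 2: best P0=- P1=NH0 P2=NH2
Op 3: best P0=- P1=- P2=NH2
Op 4: best P0=NH1 P1=- P2=NH2
Op 5: best P0=NH1 P1=- P2=NH2
Op 6: best P0=NH1 P1=NH0 P2=NH2

Answer: P0:NH1 P1:NH0 P2:NH2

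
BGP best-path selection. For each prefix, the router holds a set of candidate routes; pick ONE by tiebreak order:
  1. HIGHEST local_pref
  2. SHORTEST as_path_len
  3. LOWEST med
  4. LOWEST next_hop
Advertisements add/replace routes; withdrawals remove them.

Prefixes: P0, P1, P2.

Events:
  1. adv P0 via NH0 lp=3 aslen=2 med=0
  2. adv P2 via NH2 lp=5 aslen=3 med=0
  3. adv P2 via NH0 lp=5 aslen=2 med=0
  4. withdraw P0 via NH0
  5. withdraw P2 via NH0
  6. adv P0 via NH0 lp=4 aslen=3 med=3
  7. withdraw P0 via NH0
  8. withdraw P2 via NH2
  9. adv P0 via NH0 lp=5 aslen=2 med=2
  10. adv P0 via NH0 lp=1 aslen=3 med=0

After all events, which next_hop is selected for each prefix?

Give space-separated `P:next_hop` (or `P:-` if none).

Answer: P0:NH0 P1:- P2:-

Derivation:
Op 1: best P0=NH0 P1=- P2=-
Op 2: best P0=NH0 P1=- P2=NH2
Op 3: best P0=NH0 P1=- P2=NH0
Op 4: best P0=- P1=- P2=NH0
Op 5: best P0=- P1=- P2=NH2
Op 6: best P0=NH0 P1=- P2=NH2
Op 7: best P0=- P1=- P2=NH2
Op 8: best P0=- P1=- P2=-
Op 9: best P0=NH0 P1=- P2=-
Op 10: best P0=NH0 P1=- P2=-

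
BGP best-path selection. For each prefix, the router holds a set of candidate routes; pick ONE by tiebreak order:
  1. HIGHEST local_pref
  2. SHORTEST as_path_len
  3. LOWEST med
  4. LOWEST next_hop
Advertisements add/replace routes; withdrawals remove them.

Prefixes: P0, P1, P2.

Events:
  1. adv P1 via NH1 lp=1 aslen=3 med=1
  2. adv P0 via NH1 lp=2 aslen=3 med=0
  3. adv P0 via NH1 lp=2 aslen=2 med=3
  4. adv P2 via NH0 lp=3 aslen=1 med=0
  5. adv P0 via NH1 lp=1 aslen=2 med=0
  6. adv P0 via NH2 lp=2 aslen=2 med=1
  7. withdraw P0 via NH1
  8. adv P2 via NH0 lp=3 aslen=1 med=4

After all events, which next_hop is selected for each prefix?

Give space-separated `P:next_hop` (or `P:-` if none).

Op 1: best P0=- P1=NH1 P2=-
Op 2: best P0=NH1 P1=NH1 P2=-
Op 3: best P0=NH1 P1=NH1 P2=-
Op 4: best P0=NH1 P1=NH1 P2=NH0
Op 5: best P0=NH1 P1=NH1 P2=NH0
Op 6: best P0=NH2 P1=NH1 P2=NH0
Op 7: best P0=NH2 P1=NH1 P2=NH0
Op 8: best P0=NH2 P1=NH1 P2=NH0

Answer: P0:NH2 P1:NH1 P2:NH0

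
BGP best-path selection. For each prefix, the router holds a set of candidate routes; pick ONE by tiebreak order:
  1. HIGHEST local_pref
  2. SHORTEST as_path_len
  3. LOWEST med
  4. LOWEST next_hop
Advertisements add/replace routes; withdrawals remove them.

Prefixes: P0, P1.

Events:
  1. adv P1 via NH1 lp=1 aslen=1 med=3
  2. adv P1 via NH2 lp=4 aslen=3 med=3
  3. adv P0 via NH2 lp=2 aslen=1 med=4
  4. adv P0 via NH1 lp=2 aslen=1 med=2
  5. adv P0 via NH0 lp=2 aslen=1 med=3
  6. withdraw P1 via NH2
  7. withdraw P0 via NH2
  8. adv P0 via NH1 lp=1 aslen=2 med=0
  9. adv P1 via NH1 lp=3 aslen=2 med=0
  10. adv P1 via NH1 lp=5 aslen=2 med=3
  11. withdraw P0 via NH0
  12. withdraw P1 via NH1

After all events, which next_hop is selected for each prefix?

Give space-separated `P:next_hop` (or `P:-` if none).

Op 1: best P0=- P1=NH1
Op 2: best P0=- P1=NH2
Op 3: best P0=NH2 P1=NH2
Op 4: best P0=NH1 P1=NH2
Op 5: best P0=NH1 P1=NH2
Op 6: best P0=NH1 P1=NH1
Op 7: best P0=NH1 P1=NH1
Op 8: best P0=NH0 P1=NH1
Op 9: best P0=NH0 P1=NH1
Op 10: best P0=NH0 P1=NH1
Op 11: best P0=NH1 P1=NH1
Op 12: best P0=NH1 P1=-

Answer: P0:NH1 P1:-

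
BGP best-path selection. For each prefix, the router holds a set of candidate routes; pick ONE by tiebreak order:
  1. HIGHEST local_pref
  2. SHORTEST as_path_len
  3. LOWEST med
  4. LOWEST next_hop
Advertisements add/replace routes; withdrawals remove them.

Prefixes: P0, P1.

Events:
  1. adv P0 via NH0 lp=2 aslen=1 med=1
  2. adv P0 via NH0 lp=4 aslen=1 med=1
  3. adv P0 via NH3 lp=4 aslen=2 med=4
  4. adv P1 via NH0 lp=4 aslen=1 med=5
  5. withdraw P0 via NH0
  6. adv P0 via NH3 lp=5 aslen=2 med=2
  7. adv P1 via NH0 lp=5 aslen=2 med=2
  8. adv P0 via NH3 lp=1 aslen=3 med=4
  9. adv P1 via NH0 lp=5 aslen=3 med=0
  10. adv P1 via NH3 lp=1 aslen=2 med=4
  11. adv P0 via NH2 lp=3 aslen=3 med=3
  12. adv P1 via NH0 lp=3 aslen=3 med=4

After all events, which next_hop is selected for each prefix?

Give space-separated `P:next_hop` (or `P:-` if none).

Answer: P0:NH2 P1:NH0

Derivation:
Op 1: best P0=NH0 P1=-
Op 2: best P0=NH0 P1=-
Op 3: best P0=NH0 P1=-
Op 4: best P0=NH0 P1=NH0
Op 5: best P0=NH3 P1=NH0
Op 6: best P0=NH3 P1=NH0
Op 7: best P0=NH3 P1=NH0
Op 8: best P0=NH3 P1=NH0
Op 9: best P0=NH3 P1=NH0
Op 10: best P0=NH3 P1=NH0
Op 11: best P0=NH2 P1=NH0
Op 12: best P0=NH2 P1=NH0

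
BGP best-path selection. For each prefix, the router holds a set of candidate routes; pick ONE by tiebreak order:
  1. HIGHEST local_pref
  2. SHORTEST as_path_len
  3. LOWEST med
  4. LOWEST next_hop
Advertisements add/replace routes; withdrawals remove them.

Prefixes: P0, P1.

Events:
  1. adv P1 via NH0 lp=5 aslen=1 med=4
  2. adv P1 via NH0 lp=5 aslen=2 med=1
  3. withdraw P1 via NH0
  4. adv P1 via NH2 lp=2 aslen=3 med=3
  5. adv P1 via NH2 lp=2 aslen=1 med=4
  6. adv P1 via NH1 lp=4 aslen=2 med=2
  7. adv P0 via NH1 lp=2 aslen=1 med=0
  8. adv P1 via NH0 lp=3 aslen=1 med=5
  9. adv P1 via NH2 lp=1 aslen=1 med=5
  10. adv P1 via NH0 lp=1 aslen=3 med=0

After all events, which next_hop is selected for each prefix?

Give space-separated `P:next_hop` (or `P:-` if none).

Op 1: best P0=- P1=NH0
Op 2: best P0=- P1=NH0
Op 3: best P0=- P1=-
Op 4: best P0=- P1=NH2
Op 5: best P0=- P1=NH2
Op 6: best P0=- P1=NH1
Op 7: best P0=NH1 P1=NH1
Op 8: best P0=NH1 P1=NH1
Op 9: best P0=NH1 P1=NH1
Op 10: best P0=NH1 P1=NH1

Answer: P0:NH1 P1:NH1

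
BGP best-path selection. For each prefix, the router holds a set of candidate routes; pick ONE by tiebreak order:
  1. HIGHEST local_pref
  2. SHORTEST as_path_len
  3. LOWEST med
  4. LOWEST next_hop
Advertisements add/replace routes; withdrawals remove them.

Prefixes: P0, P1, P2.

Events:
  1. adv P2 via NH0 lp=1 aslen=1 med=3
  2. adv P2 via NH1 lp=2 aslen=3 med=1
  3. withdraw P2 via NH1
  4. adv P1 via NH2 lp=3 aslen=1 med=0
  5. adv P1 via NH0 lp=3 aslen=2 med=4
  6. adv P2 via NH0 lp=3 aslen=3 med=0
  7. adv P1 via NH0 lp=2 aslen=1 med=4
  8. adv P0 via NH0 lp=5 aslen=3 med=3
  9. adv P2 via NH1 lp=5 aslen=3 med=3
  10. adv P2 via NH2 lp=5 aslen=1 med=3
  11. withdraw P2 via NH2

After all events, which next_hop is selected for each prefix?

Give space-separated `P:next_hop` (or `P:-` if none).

Op 1: best P0=- P1=- P2=NH0
Op 2: best P0=- P1=- P2=NH1
Op 3: best P0=- P1=- P2=NH0
Op 4: best P0=- P1=NH2 P2=NH0
Op 5: best P0=- P1=NH2 P2=NH0
Op 6: best P0=- P1=NH2 P2=NH0
Op 7: best P0=- P1=NH2 P2=NH0
Op 8: best P0=NH0 P1=NH2 P2=NH0
Op 9: best P0=NH0 P1=NH2 P2=NH1
Op 10: best P0=NH0 P1=NH2 P2=NH2
Op 11: best P0=NH0 P1=NH2 P2=NH1

Answer: P0:NH0 P1:NH2 P2:NH1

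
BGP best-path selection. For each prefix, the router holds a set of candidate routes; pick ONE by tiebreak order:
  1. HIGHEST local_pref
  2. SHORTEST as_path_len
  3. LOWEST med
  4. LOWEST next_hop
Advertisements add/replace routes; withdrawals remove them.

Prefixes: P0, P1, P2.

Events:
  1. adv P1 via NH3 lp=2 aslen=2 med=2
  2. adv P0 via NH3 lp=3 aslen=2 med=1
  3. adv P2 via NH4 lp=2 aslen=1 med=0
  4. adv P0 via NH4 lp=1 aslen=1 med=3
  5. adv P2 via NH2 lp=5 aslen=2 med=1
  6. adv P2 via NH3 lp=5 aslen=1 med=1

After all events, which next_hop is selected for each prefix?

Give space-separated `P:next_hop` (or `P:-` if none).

Answer: P0:NH3 P1:NH3 P2:NH3

Derivation:
Op 1: best P0=- P1=NH3 P2=-
Op 2: best P0=NH3 P1=NH3 P2=-
Op 3: best P0=NH3 P1=NH3 P2=NH4
Op 4: best P0=NH3 P1=NH3 P2=NH4
Op 5: best P0=NH3 P1=NH3 P2=NH2
Op 6: best P0=NH3 P1=NH3 P2=NH3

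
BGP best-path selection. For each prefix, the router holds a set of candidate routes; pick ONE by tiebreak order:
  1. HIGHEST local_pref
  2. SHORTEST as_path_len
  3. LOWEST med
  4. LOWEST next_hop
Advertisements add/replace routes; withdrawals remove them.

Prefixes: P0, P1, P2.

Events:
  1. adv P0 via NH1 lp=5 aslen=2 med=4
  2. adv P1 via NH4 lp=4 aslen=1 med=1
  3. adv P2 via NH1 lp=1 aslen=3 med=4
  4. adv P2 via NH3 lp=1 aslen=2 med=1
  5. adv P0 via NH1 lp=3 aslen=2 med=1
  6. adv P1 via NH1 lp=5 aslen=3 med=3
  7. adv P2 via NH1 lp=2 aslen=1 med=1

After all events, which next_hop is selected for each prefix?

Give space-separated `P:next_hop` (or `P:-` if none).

Answer: P0:NH1 P1:NH1 P2:NH1

Derivation:
Op 1: best P0=NH1 P1=- P2=-
Op 2: best P0=NH1 P1=NH4 P2=-
Op 3: best P0=NH1 P1=NH4 P2=NH1
Op 4: best P0=NH1 P1=NH4 P2=NH3
Op 5: best P0=NH1 P1=NH4 P2=NH3
Op 6: best P0=NH1 P1=NH1 P2=NH3
Op 7: best P0=NH1 P1=NH1 P2=NH1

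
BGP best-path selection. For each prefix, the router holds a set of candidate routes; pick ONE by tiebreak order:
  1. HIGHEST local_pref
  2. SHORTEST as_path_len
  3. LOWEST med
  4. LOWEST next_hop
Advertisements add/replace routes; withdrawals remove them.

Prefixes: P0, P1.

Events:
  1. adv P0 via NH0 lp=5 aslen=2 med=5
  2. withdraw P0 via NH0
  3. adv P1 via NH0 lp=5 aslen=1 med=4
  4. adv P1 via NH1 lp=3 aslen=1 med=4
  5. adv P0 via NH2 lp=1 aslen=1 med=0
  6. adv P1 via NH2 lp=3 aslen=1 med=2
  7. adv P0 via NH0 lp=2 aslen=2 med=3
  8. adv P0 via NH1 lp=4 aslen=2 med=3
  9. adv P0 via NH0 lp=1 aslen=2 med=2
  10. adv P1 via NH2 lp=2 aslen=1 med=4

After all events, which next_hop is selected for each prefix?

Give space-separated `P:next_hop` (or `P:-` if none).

Op 1: best P0=NH0 P1=-
Op 2: best P0=- P1=-
Op 3: best P0=- P1=NH0
Op 4: best P0=- P1=NH0
Op 5: best P0=NH2 P1=NH0
Op 6: best P0=NH2 P1=NH0
Op 7: best P0=NH0 P1=NH0
Op 8: best P0=NH1 P1=NH0
Op 9: best P0=NH1 P1=NH0
Op 10: best P0=NH1 P1=NH0

Answer: P0:NH1 P1:NH0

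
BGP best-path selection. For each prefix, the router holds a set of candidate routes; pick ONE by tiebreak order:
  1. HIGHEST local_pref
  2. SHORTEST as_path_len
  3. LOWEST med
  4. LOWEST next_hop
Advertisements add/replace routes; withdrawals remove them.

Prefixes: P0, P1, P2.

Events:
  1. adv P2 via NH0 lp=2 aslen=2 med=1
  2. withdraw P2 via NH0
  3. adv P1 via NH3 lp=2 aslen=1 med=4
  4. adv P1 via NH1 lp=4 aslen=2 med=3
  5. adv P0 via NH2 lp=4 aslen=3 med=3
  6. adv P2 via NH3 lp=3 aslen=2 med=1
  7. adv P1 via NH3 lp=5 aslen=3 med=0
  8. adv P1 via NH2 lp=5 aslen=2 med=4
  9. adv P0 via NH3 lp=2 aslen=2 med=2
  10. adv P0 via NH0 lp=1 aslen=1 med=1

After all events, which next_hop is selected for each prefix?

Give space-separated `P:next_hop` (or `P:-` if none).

Op 1: best P0=- P1=- P2=NH0
Op 2: best P0=- P1=- P2=-
Op 3: best P0=- P1=NH3 P2=-
Op 4: best P0=- P1=NH1 P2=-
Op 5: best P0=NH2 P1=NH1 P2=-
Op 6: best P0=NH2 P1=NH1 P2=NH3
Op 7: best P0=NH2 P1=NH3 P2=NH3
Op 8: best P0=NH2 P1=NH2 P2=NH3
Op 9: best P0=NH2 P1=NH2 P2=NH3
Op 10: best P0=NH2 P1=NH2 P2=NH3

Answer: P0:NH2 P1:NH2 P2:NH3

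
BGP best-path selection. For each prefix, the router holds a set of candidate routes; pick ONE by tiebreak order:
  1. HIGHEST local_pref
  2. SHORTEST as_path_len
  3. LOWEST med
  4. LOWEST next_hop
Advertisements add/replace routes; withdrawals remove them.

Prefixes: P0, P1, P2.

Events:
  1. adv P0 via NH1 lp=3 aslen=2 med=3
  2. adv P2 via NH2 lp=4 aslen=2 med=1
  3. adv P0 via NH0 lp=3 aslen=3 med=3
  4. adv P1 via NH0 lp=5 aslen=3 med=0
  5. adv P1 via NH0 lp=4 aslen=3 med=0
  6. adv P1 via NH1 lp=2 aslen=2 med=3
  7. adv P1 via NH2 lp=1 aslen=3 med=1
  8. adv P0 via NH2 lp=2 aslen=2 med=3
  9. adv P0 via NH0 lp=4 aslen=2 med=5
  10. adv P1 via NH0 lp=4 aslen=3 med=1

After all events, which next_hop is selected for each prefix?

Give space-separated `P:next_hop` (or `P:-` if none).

Op 1: best P0=NH1 P1=- P2=-
Op 2: best P0=NH1 P1=- P2=NH2
Op 3: best P0=NH1 P1=- P2=NH2
Op 4: best P0=NH1 P1=NH0 P2=NH2
Op 5: best P0=NH1 P1=NH0 P2=NH2
Op 6: best P0=NH1 P1=NH0 P2=NH2
Op 7: best P0=NH1 P1=NH0 P2=NH2
Op 8: best P0=NH1 P1=NH0 P2=NH2
Op 9: best P0=NH0 P1=NH0 P2=NH2
Op 10: best P0=NH0 P1=NH0 P2=NH2

Answer: P0:NH0 P1:NH0 P2:NH2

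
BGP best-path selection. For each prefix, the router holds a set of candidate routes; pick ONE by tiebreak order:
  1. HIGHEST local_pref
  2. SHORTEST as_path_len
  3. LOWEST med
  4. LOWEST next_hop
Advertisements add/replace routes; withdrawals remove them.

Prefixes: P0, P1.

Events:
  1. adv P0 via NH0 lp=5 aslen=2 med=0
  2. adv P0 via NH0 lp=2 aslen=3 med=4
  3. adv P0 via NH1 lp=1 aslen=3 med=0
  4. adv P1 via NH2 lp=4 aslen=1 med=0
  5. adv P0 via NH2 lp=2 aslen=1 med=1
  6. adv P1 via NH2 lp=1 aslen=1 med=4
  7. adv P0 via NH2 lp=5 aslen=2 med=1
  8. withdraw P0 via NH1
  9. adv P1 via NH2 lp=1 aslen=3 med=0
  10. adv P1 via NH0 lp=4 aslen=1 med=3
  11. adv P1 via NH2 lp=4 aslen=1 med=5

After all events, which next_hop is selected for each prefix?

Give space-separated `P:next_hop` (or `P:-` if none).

Op 1: best P0=NH0 P1=-
Op 2: best P0=NH0 P1=-
Op 3: best P0=NH0 P1=-
Op 4: best P0=NH0 P1=NH2
Op 5: best P0=NH2 P1=NH2
Op 6: best P0=NH2 P1=NH2
Op 7: best P0=NH2 P1=NH2
Op 8: best P0=NH2 P1=NH2
Op 9: best P0=NH2 P1=NH2
Op 10: best P0=NH2 P1=NH0
Op 11: best P0=NH2 P1=NH0

Answer: P0:NH2 P1:NH0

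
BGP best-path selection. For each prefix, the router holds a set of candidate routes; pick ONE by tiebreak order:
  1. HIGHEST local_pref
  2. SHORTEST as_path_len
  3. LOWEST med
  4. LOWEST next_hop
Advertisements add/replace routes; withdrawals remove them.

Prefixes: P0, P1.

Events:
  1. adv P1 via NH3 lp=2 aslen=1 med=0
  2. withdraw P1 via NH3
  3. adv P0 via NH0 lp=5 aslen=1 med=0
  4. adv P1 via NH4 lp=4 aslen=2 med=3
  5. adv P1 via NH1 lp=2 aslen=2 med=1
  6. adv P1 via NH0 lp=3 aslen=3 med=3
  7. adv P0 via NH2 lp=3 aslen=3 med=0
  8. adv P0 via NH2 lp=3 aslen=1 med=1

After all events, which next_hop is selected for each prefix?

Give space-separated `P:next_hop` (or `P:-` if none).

Op 1: best P0=- P1=NH3
Op 2: best P0=- P1=-
Op 3: best P0=NH0 P1=-
Op 4: best P0=NH0 P1=NH4
Op 5: best P0=NH0 P1=NH4
Op 6: best P0=NH0 P1=NH4
Op 7: best P0=NH0 P1=NH4
Op 8: best P0=NH0 P1=NH4

Answer: P0:NH0 P1:NH4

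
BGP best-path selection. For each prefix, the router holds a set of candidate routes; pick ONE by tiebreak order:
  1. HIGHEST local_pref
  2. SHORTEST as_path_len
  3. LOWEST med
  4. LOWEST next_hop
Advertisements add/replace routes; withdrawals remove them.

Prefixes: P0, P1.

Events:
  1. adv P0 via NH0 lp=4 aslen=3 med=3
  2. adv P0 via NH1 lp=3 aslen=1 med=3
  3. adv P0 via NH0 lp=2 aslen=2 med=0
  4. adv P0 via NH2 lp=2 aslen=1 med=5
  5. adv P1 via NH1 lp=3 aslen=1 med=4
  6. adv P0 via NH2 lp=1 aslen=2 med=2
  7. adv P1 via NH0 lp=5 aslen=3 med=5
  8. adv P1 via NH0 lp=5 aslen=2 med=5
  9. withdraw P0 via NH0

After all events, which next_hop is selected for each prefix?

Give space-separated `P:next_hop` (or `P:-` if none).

Op 1: best P0=NH0 P1=-
Op 2: best P0=NH0 P1=-
Op 3: best P0=NH1 P1=-
Op 4: best P0=NH1 P1=-
Op 5: best P0=NH1 P1=NH1
Op 6: best P0=NH1 P1=NH1
Op 7: best P0=NH1 P1=NH0
Op 8: best P0=NH1 P1=NH0
Op 9: best P0=NH1 P1=NH0

Answer: P0:NH1 P1:NH0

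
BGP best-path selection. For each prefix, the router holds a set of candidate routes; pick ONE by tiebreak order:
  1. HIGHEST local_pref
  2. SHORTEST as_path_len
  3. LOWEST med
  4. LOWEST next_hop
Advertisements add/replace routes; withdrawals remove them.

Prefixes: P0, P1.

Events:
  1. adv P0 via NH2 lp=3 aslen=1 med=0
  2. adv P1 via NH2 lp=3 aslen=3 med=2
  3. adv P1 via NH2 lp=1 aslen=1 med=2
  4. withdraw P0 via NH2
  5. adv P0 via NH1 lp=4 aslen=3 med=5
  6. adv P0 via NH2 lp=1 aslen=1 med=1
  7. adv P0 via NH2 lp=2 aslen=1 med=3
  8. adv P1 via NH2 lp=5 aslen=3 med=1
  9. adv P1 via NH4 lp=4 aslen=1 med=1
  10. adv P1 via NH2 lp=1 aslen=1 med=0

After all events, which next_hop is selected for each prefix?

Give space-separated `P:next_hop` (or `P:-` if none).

Answer: P0:NH1 P1:NH4

Derivation:
Op 1: best P0=NH2 P1=-
Op 2: best P0=NH2 P1=NH2
Op 3: best P0=NH2 P1=NH2
Op 4: best P0=- P1=NH2
Op 5: best P0=NH1 P1=NH2
Op 6: best P0=NH1 P1=NH2
Op 7: best P0=NH1 P1=NH2
Op 8: best P0=NH1 P1=NH2
Op 9: best P0=NH1 P1=NH2
Op 10: best P0=NH1 P1=NH4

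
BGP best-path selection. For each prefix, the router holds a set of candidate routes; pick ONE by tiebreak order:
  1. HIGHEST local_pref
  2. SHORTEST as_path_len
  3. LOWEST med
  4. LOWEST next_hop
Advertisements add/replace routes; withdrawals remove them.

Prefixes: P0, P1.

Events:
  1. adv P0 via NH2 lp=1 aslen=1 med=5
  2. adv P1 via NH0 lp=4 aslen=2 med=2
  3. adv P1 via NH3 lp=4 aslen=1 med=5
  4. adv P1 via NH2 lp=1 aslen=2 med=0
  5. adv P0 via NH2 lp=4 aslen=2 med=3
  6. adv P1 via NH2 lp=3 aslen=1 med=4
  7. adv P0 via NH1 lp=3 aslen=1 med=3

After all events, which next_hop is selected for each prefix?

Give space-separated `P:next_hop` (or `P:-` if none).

Answer: P0:NH2 P1:NH3

Derivation:
Op 1: best P0=NH2 P1=-
Op 2: best P0=NH2 P1=NH0
Op 3: best P0=NH2 P1=NH3
Op 4: best P0=NH2 P1=NH3
Op 5: best P0=NH2 P1=NH3
Op 6: best P0=NH2 P1=NH3
Op 7: best P0=NH2 P1=NH3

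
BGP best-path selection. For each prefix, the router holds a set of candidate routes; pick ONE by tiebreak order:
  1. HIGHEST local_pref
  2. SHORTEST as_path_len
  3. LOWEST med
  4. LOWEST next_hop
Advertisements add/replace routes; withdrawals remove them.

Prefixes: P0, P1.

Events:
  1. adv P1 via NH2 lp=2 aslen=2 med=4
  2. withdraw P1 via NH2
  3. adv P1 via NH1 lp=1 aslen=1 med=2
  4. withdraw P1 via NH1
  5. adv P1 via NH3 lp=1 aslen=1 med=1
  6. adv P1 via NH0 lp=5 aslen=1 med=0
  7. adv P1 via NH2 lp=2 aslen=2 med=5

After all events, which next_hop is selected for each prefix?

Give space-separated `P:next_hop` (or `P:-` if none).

Op 1: best P0=- P1=NH2
Op 2: best P0=- P1=-
Op 3: best P0=- P1=NH1
Op 4: best P0=- P1=-
Op 5: best P0=- P1=NH3
Op 6: best P0=- P1=NH0
Op 7: best P0=- P1=NH0

Answer: P0:- P1:NH0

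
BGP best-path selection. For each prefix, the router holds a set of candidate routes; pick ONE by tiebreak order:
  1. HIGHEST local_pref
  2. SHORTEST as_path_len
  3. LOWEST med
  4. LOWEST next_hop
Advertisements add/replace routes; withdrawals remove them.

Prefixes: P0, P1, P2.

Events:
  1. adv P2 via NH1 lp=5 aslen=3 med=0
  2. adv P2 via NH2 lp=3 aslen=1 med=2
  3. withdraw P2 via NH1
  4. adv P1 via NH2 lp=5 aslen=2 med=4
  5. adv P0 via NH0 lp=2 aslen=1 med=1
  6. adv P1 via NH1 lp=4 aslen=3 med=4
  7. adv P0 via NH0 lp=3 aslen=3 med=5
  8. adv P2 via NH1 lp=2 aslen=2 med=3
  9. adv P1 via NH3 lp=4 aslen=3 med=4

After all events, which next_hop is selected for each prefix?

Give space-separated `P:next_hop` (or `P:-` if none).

Answer: P0:NH0 P1:NH2 P2:NH2

Derivation:
Op 1: best P0=- P1=- P2=NH1
Op 2: best P0=- P1=- P2=NH1
Op 3: best P0=- P1=- P2=NH2
Op 4: best P0=- P1=NH2 P2=NH2
Op 5: best P0=NH0 P1=NH2 P2=NH2
Op 6: best P0=NH0 P1=NH2 P2=NH2
Op 7: best P0=NH0 P1=NH2 P2=NH2
Op 8: best P0=NH0 P1=NH2 P2=NH2
Op 9: best P0=NH0 P1=NH2 P2=NH2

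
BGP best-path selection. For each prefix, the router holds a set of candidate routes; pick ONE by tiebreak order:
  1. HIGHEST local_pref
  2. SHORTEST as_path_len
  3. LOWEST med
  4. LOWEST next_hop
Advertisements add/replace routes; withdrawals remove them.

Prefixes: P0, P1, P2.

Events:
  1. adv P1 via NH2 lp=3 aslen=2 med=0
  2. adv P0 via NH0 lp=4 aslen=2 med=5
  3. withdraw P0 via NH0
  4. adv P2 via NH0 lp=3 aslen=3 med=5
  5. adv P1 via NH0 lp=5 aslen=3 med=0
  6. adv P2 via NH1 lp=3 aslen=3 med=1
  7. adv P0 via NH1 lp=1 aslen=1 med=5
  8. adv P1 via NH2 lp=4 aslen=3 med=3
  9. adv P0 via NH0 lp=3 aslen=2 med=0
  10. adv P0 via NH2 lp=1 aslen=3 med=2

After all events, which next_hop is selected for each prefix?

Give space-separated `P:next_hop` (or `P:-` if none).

Answer: P0:NH0 P1:NH0 P2:NH1

Derivation:
Op 1: best P0=- P1=NH2 P2=-
Op 2: best P0=NH0 P1=NH2 P2=-
Op 3: best P0=- P1=NH2 P2=-
Op 4: best P0=- P1=NH2 P2=NH0
Op 5: best P0=- P1=NH0 P2=NH0
Op 6: best P0=- P1=NH0 P2=NH1
Op 7: best P0=NH1 P1=NH0 P2=NH1
Op 8: best P0=NH1 P1=NH0 P2=NH1
Op 9: best P0=NH0 P1=NH0 P2=NH1
Op 10: best P0=NH0 P1=NH0 P2=NH1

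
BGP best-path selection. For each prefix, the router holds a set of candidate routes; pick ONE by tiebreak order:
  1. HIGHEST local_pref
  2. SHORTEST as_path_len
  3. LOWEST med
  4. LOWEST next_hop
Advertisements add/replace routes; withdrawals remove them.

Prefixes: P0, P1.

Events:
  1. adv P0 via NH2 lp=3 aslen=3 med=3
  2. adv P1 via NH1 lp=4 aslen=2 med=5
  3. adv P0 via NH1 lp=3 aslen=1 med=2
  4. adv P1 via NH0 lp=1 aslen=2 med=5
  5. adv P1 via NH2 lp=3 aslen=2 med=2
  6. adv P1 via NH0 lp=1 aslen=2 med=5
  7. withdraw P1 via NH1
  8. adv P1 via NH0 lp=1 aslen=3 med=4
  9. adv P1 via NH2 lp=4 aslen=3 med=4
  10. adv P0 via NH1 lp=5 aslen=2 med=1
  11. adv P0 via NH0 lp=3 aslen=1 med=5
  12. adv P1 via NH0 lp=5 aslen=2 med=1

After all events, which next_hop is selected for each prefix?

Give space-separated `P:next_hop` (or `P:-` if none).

Op 1: best P0=NH2 P1=-
Op 2: best P0=NH2 P1=NH1
Op 3: best P0=NH1 P1=NH1
Op 4: best P0=NH1 P1=NH1
Op 5: best P0=NH1 P1=NH1
Op 6: best P0=NH1 P1=NH1
Op 7: best P0=NH1 P1=NH2
Op 8: best P0=NH1 P1=NH2
Op 9: best P0=NH1 P1=NH2
Op 10: best P0=NH1 P1=NH2
Op 11: best P0=NH1 P1=NH2
Op 12: best P0=NH1 P1=NH0

Answer: P0:NH1 P1:NH0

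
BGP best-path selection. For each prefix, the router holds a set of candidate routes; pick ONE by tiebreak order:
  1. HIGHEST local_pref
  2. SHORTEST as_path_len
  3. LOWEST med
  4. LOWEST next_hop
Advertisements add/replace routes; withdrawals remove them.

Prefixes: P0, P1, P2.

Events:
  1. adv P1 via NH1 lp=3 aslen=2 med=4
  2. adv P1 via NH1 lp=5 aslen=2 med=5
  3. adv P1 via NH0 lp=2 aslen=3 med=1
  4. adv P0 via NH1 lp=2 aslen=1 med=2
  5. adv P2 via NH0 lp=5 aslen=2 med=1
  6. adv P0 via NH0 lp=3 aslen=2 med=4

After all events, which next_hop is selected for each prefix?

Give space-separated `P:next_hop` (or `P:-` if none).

Op 1: best P0=- P1=NH1 P2=-
Op 2: best P0=- P1=NH1 P2=-
Op 3: best P0=- P1=NH1 P2=-
Op 4: best P0=NH1 P1=NH1 P2=-
Op 5: best P0=NH1 P1=NH1 P2=NH0
Op 6: best P0=NH0 P1=NH1 P2=NH0

Answer: P0:NH0 P1:NH1 P2:NH0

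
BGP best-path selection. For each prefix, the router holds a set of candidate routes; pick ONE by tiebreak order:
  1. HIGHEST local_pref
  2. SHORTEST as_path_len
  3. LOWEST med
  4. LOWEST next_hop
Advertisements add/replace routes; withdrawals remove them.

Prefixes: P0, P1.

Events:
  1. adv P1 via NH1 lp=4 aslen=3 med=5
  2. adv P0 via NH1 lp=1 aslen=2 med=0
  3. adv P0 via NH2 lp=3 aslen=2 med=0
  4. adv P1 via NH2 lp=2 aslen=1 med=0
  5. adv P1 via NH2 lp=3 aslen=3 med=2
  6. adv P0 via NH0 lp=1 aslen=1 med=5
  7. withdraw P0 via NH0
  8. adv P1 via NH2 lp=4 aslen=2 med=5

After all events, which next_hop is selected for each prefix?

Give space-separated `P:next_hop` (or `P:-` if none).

Answer: P0:NH2 P1:NH2

Derivation:
Op 1: best P0=- P1=NH1
Op 2: best P0=NH1 P1=NH1
Op 3: best P0=NH2 P1=NH1
Op 4: best P0=NH2 P1=NH1
Op 5: best P0=NH2 P1=NH1
Op 6: best P0=NH2 P1=NH1
Op 7: best P0=NH2 P1=NH1
Op 8: best P0=NH2 P1=NH2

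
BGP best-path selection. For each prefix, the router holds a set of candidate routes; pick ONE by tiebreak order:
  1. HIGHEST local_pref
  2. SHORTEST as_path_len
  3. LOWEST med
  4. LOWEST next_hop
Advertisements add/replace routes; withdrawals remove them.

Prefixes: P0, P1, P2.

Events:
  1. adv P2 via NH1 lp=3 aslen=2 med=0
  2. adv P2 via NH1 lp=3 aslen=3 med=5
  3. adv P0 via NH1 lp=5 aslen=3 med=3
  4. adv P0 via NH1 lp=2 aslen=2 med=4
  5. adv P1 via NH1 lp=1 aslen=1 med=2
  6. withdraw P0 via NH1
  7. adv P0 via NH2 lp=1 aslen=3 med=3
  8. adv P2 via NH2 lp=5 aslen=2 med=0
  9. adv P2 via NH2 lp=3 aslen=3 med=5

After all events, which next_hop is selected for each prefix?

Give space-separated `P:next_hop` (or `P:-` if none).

Op 1: best P0=- P1=- P2=NH1
Op 2: best P0=- P1=- P2=NH1
Op 3: best P0=NH1 P1=- P2=NH1
Op 4: best P0=NH1 P1=- P2=NH1
Op 5: best P0=NH1 P1=NH1 P2=NH1
Op 6: best P0=- P1=NH1 P2=NH1
Op 7: best P0=NH2 P1=NH1 P2=NH1
Op 8: best P0=NH2 P1=NH1 P2=NH2
Op 9: best P0=NH2 P1=NH1 P2=NH1

Answer: P0:NH2 P1:NH1 P2:NH1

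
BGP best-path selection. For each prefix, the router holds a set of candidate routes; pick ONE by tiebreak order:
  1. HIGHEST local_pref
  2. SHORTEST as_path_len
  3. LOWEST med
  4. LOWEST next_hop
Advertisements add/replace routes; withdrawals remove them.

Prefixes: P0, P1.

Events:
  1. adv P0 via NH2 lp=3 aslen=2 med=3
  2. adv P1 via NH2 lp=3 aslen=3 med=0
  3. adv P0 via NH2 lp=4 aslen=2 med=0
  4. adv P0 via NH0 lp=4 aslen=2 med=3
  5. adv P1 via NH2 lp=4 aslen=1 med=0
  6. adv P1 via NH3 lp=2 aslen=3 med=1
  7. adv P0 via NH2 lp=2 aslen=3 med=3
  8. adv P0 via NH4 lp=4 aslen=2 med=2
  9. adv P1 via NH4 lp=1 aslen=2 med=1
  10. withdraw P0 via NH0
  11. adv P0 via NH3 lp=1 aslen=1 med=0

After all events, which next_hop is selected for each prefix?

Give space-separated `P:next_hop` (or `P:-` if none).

Answer: P0:NH4 P1:NH2

Derivation:
Op 1: best P0=NH2 P1=-
Op 2: best P0=NH2 P1=NH2
Op 3: best P0=NH2 P1=NH2
Op 4: best P0=NH2 P1=NH2
Op 5: best P0=NH2 P1=NH2
Op 6: best P0=NH2 P1=NH2
Op 7: best P0=NH0 P1=NH2
Op 8: best P0=NH4 P1=NH2
Op 9: best P0=NH4 P1=NH2
Op 10: best P0=NH4 P1=NH2
Op 11: best P0=NH4 P1=NH2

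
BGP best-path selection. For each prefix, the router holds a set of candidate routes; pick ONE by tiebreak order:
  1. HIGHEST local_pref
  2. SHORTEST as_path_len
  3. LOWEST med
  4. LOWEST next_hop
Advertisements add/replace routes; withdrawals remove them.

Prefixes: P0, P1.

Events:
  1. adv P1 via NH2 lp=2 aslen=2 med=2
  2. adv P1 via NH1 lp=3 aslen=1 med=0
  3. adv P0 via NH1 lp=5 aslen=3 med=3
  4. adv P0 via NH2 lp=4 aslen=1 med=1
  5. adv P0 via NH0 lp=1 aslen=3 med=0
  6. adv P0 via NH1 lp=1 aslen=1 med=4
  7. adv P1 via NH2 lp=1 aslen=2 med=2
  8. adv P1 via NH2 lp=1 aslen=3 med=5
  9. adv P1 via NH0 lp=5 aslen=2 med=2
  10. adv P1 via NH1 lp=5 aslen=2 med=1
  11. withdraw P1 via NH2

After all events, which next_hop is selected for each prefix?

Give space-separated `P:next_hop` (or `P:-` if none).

Answer: P0:NH2 P1:NH1

Derivation:
Op 1: best P0=- P1=NH2
Op 2: best P0=- P1=NH1
Op 3: best P0=NH1 P1=NH1
Op 4: best P0=NH1 P1=NH1
Op 5: best P0=NH1 P1=NH1
Op 6: best P0=NH2 P1=NH1
Op 7: best P0=NH2 P1=NH1
Op 8: best P0=NH2 P1=NH1
Op 9: best P0=NH2 P1=NH0
Op 10: best P0=NH2 P1=NH1
Op 11: best P0=NH2 P1=NH1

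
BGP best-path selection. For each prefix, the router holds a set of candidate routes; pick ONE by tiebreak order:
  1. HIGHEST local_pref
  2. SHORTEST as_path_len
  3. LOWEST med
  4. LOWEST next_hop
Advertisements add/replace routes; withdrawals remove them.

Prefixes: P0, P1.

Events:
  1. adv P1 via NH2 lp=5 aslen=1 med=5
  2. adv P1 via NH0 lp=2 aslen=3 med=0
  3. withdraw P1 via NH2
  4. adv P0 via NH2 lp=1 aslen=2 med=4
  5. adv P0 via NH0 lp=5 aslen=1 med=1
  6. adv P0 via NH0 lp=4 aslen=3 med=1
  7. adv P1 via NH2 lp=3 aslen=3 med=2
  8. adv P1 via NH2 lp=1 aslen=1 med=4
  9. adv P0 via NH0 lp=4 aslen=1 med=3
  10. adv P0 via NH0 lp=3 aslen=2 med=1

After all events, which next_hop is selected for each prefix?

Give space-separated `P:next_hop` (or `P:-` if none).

Op 1: best P0=- P1=NH2
Op 2: best P0=- P1=NH2
Op 3: best P0=- P1=NH0
Op 4: best P0=NH2 P1=NH0
Op 5: best P0=NH0 P1=NH0
Op 6: best P0=NH0 P1=NH0
Op 7: best P0=NH0 P1=NH2
Op 8: best P0=NH0 P1=NH0
Op 9: best P0=NH0 P1=NH0
Op 10: best P0=NH0 P1=NH0

Answer: P0:NH0 P1:NH0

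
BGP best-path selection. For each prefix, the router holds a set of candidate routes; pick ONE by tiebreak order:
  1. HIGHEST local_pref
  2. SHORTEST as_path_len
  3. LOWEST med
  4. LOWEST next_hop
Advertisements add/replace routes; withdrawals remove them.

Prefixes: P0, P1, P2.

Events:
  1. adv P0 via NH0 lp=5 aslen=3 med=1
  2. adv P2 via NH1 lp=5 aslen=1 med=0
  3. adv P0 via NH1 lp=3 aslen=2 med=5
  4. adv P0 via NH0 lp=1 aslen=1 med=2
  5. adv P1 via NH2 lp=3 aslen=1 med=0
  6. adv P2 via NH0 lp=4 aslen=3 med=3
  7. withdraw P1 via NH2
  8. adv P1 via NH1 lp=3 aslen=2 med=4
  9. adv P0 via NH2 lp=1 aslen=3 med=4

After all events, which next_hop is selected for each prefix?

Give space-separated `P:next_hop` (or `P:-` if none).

Op 1: best P0=NH0 P1=- P2=-
Op 2: best P0=NH0 P1=- P2=NH1
Op 3: best P0=NH0 P1=- P2=NH1
Op 4: best P0=NH1 P1=- P2=NH1
Op 5: best P0=NH1 P1=NH2 P2=NH1
Op 6: best P0=NH1 P1=NH2 P2=NH1
Op 7: best P0=NH1 P1=- P2=NH1
Op 8: best P0=NH1 P1=NH1 P2=NH1
Op 9: best P0=NH1 P1=NH1 P2=NH1

Answer: P0:NH1 P1:NH1 P2:NH1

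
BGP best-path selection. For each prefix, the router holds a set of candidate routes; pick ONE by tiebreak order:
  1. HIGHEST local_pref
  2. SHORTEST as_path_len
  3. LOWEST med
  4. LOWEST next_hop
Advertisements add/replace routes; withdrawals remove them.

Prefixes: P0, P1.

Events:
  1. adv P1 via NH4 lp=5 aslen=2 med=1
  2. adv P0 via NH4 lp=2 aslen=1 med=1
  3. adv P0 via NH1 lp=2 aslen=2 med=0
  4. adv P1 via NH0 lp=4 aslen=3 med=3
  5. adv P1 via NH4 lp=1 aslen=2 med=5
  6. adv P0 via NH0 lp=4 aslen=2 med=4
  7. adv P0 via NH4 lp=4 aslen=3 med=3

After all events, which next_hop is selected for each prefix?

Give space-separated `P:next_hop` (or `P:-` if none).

Op 1: best P0=- P1=NH4
Op 2: best P0=NH4 P1=NH4
Op 3: best P0=NH4 P1=NH4
Op 4: best P0=NH4 P1=NH4
Op 5: best P0=NH4 P1=NH0
Op 6: best P0=NH0 P1=NH0
Op 7: best P0=NH0 P1=NH0

Answer: P0:NH0 P1:NH0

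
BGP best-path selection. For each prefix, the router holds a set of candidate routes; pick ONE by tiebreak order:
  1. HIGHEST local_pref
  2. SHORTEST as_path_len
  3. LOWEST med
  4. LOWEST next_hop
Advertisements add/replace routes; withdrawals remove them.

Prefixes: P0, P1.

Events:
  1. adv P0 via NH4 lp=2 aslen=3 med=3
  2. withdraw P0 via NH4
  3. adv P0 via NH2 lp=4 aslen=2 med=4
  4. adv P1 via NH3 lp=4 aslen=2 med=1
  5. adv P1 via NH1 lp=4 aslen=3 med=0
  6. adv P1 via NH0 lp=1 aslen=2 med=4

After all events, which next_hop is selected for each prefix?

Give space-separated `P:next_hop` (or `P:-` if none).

Answer: P0:NH2 P1:NH3

Derivation:
Op 1: best P0=NH4 P1=-
Op 2: best P0=- P1=-
Op 3: best P0=NH2 P1=-
Op 4: best P0=NH2 P1=NH3
Op 5: best P0=NH2 P1=NH3
Op 6: best P0=NH2 P1=NH3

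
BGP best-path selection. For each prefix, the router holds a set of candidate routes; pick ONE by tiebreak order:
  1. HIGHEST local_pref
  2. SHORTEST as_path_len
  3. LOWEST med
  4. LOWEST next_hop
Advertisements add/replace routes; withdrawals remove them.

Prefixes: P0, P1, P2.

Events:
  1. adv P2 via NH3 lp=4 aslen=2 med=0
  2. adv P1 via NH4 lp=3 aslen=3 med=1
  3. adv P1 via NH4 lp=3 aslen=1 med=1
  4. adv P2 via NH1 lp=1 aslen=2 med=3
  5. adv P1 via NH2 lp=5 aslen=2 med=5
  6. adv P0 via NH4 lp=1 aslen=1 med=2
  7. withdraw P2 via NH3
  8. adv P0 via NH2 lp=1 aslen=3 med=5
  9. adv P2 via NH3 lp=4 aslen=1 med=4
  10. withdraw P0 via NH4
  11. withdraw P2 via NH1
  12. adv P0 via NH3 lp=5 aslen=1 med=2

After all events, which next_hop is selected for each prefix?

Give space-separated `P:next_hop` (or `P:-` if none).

Answer: P0:NH3 P1:NH2 P2:NH3

Derivation:
Op 1: best P0=- P1=- P2=NH3
Op 2: best P0=- P1=NH4 P2=NH3
Op 3: best P0=- P1=NH4 P2=NH3
Op 4: best P0=- P1=NH4 P2=NH3
Op 5: best P0=- P1=NH2 P2=NH3
Op 6: best P0=NH4 P1=NH2 P2=NH3
Op 7: best P0=NH4 P1=NH2 P2=NH1
Op 8: best P0=NH4 P1=NH2 P2=NH1
Op 9: best P0=NH4 P1=NH2 P2=NH3
Op 10: best P0=NH2 P1=NH2 P2=NH3
Op 11: best P0=NH2 P1=NH2 P2=NH3
Op 12: best P0=NH3 P1=NH2 P2=NH3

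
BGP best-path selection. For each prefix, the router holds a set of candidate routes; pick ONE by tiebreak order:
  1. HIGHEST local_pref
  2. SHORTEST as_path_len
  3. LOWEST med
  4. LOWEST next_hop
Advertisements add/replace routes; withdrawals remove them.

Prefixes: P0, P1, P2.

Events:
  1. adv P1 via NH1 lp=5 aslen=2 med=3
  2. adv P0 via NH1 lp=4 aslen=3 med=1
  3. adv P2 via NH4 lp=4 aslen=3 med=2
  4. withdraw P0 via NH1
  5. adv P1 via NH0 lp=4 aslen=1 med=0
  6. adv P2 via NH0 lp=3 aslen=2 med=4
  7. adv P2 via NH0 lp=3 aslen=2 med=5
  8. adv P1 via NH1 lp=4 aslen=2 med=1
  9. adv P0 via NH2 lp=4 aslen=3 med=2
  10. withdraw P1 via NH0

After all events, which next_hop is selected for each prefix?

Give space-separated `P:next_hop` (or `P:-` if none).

Op 1: best P0=- P1=NH1 P2=-
Op 2: best P0=NH1 P1=NH1 P2=-
Op 3: best P0=NH1 P1=NH1 P2=NH4
Op 4: best P0=- P1=NH1 P2=NH4
Op 5: best P0=- P1=NH1 P2=NH4
Op 6: best P0=- P1=NH1 P2=NH4
Op 7: best P0=- P1=NH1 P2=NH4
Op 8: best P0=- P1=NH0 P2=NH4
Op 9: best P0=NH2 P1=NH0 P2=NH4
Op 10: best P0=NH2 P1=NH1 P2=NH4

Answer: P0:NH2 P1:NH1 P2:NH4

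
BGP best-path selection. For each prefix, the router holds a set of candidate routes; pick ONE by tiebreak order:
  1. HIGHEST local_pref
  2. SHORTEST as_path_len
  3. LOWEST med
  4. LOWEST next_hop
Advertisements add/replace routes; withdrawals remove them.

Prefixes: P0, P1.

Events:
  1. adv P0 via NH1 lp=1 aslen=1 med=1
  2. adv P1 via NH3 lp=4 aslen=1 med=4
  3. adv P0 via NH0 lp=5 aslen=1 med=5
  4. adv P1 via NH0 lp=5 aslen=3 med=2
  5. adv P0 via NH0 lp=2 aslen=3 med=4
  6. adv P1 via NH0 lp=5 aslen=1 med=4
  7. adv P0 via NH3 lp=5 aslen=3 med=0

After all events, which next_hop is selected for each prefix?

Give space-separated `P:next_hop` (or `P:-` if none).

Op 1: best P0=NH1 P1=-
Op 2: best P0=NH1 P1=NH3
Op 3: best P0=NH0 P1=NH3
Op 4: best P0=NH0 P1=NH0
Op 5: best P0=NH0 P1=NH0
Op 6: best P0=NH0 P1=NH0
Op 7: best P0=NH3 P1=NH0

Answer: P0:NH3 P1:NH0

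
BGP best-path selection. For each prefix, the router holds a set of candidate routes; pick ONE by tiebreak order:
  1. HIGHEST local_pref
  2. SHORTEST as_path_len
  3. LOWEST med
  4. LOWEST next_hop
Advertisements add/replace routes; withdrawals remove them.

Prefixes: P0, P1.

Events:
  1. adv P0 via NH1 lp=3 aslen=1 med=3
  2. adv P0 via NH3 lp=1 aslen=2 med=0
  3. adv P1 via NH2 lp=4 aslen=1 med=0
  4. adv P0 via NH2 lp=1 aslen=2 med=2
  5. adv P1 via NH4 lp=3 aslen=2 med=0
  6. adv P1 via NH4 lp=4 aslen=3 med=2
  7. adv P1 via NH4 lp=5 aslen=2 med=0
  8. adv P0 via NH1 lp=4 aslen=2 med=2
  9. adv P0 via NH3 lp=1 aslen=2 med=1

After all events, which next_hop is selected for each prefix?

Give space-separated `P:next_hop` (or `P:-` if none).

Answer: P0:NH1 P1:NH4

Derivation:
Op 1: best P0=NH1 P1=-
Op 2: best P0=NH1 P1=-
Op 3: best P0=NH1 P1=NH2
Op 4: best P0=NH1 P1=NH2
Op 5: best P0=NH1 P1=NH2
Op 6: best P0=NH1 P1=NH2
Op 7: best P0=NH1 P1=NH4
Op 8: best P0=NH1 P1=NH4
Op 9: best P0=NH1 P1=NH4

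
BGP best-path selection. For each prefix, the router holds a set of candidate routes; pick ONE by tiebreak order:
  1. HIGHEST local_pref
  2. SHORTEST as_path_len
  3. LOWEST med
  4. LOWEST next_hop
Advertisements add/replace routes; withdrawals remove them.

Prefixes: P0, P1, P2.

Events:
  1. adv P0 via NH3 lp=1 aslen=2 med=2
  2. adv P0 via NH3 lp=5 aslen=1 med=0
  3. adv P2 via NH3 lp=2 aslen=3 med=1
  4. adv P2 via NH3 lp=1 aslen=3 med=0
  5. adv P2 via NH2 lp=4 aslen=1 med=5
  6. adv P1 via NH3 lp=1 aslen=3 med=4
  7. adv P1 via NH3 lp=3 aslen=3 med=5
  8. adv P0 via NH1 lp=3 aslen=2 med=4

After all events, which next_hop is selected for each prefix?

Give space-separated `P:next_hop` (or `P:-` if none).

Op 1: best P0=NH3 P1=- P2=-
Op 2: best P0=NH3 P1=- P2=-
Op 3: best P0=NH3 P1=- P2=NH3
Op 4: best P0=NH3 P1=- P2=NH3
Op 5: best P0=NH3 P1=- P2=NH2
Op 6: best P0=NH3 P1=NH3 P2=NH2
Op 7: best P0=NH3 P1=NH3 P2=NH2
Op 8: best P0=NH3 P1=NH3 P2=NH2

Answer: P0:NH3 P1:NH3 P2:NH2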